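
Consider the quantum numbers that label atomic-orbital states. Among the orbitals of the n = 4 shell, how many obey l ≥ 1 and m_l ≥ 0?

Per l-value: l=1 → 2; l=2 → 3; l=3 → 4.
Total orbitals: 2 + 3 + 4 = 9.

9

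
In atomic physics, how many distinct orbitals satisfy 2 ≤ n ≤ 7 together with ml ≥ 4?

Per-shell orbital counts meeting the constraint:
n=5 → 1; n=6 → 3; n=7 → 6.
Total orbitals: 1 + 3 + 6 = 10.

10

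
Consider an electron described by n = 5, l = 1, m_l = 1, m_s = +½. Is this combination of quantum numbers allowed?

n = 5 is a positive integer. l = 1 satisfies 0 ≤ l ≤ n−1 = 4. m_l = 1 lies in the range −l … +l (here −1 … 1). m_s = +1/2 is one of ±1/2.
All four constraints are satisfied.

Valid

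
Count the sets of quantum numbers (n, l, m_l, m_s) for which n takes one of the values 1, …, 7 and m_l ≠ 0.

Count contributing orbitals for each principal shell:
n=2 → 2; n=3 → 6; n=4 → 12; n=5 → 20; n=6 → 30; n=7 → 42.
Orbitals: 2 + 6 + 12 + 20 + 30 + 42 = 112. Including both spin states (m_s = ±1/2) gives 2 × 112 = 224 states.

224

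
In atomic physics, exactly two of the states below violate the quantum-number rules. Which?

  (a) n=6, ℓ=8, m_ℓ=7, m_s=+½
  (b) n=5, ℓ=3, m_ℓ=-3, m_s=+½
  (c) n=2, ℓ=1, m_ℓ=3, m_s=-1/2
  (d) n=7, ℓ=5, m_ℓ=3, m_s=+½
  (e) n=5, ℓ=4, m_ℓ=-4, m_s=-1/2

(a) and (c)

(a) has ℓ = 8 ≥ n = 6, violating 0 ≤ ℓ ≤ n−1.
(c) has |m_ℓ| = 3 > ℓ = 1, violating −ℓ ≤ m_ℓ ≤ ℓ.
The remaining sets (b), (d), (e) satisfy all four rules.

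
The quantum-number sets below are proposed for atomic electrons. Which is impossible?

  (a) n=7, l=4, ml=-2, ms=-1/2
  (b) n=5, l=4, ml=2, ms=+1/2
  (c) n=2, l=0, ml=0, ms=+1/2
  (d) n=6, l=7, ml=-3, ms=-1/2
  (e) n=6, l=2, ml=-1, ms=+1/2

(d) has l = 7 ≥ n = 6, violating 0 ≤ l ≤ n−1.
The remaining sets (a), (b), (c), (e) satisfy all four rules.

(d)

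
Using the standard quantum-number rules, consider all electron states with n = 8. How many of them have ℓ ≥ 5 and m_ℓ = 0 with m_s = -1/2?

Go through ℓ = 0, …, 7 (the values permitted for n = 8).
Orbitals with ℓ ≥ 5 and m_ℓ = 0, by ℓ: ℓ=5 → 1; ℓ=6 → 1; ℓ=7 → 1.
Orbitals: 1 + 1 + 1 = 3. With m_s fixed to a single value there is one state per orbital, giving 3 states.

3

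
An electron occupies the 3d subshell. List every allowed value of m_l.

The 3d subshell has l = 2, and m_l takes every integer from −l to +l. With l = 2 that gives the 5 values -2, -1, 0, 1, 2.

-2, -1, 0, 1, 2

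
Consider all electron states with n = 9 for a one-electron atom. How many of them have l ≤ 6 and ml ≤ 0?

56

Go through l = 0, …, 8 (the values permitted for n = 9).
Contributions: l=0 → 1; l=1 → 2; l=2 → 3; l=3 → 4; l=4 → 5; l=5 → 6; l=6 → 7.
Orbitals: 1 + 2 + 3 + 4 + 5 + 6 + 7 = 28. Each orbital carries two spin states, so 28 × 2 = 56 states.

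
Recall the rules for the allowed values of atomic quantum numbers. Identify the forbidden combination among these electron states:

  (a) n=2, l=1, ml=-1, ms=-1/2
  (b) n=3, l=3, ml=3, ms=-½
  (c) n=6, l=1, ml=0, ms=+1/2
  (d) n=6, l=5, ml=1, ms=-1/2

(b) has l = 3 ≥ n = 3, violating 0 ≤ l ≤ n−1.
The remaining sets (a), (c), (d) satisfy all four rules.

(b)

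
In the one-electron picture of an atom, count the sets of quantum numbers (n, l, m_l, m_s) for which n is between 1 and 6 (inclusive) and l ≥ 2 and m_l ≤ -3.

Work shell by shell — for each n, count the (l, m_l) pairs that satisfy l ≥ 2 and m_l ≤ -3:
n=4 → 1; n=5 → 3; n=6 → 6.
Orbitals: 1 + 3 + 6 = 10. Including both spin states (m_s = ±1/2) gives 2 × 10 = 20 states.

20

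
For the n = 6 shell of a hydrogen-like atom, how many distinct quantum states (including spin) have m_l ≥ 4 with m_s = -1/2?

3

The n = 6 shell has l = 0 through 5; check each.
Orbitals with m_l ≥ 4, by l: l=4 → 1; l=5 → 2.
Orbitals: 1 + 2 = 3. With m_s fixed to a single value there is one state per orbital, giving 3 states.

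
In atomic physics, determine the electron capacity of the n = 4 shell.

32

A shell holds 2n² electrons: 2 × 4² = 2 × 16 = 32.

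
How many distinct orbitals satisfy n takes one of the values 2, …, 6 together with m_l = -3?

6

For each n in the range, tally the orbitals obeying m_l = -3:
n=4 → 1; n=5 → 2; n=6 → 3.
Total orbitals: 1 + 2 + 3 = 6.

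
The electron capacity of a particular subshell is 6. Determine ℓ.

2(2ℓ+1) = 6 ⇒ 2ℓ+1 = 3 ⇒ ℓ = 1.

ℓ = 1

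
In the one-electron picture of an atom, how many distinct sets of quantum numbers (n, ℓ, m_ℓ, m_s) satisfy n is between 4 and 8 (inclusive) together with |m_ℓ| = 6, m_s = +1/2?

6

Per-shell orbital counts meeting the constraint:
n=7 → 2; n=8 → 4.
Orbitals: 2 + 4 = 6. With m_s fixed to +1/2 there is one state per orbital, so 6 states.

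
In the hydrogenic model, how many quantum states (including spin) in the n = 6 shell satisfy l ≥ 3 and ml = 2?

Contributions: l=3 → 1; l=4 → 1; l=5 → 1.
Orbitals: 1 + 1 + 1 = 3. Each orbital carries two spin states, so 3 × 2 = 6 states.

6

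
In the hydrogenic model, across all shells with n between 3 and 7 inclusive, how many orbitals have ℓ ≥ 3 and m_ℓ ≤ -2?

30

For each n in the range, tally the orbitals obeying ℓ ≥ 3 and m_ℓ ≤ -2:
n=4 → 2; n=5 → 5; n=6 → 9; n=7 → 14.
Total orbitals: 2 + 5 + 9 + 14 = 30.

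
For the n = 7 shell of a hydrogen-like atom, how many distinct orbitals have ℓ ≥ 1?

48

The (ℓ, m_ℓ) pairs meeting ℓ ≥ 1 give: ℓ=1 → 3; ℓ=2 → 5; ℓ=3 → 7; ℓ=4 → 9; ℓ=5 → 11; ℓ=6 → 13.
Total orbitals: 3 + 5 + 7 + 9 + 11 + 13 = 48.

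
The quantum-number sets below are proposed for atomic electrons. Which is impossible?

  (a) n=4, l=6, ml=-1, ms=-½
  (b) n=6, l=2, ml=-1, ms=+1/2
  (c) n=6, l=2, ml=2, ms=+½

(a) has l = 6 ≥ n = 4, violating 0 ≤ l ≤ n−1.
The remaining sets (b), (c) satisfy all four rules.

(a)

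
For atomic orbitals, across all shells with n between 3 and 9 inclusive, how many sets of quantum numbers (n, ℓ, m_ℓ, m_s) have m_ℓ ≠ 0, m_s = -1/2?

Treat each shell separately and count matching orbitals:
n=3 → 6; n=4 → 12; n=5 → 20; n=6 → 30; n=7 → 42; n=8 → 56; n=9 → 72.
Orbitals: 6 + 12 + 20 + 30 + 42 + 56 + 72 = 238. With m_s fixed to -1/2 there is one state per orbital, so 238 states.

238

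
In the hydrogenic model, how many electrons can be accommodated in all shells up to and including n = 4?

Total orbitals = 1² + 2² + 3² + 4² = 30. Doubling for spin gives 60 electrons.

60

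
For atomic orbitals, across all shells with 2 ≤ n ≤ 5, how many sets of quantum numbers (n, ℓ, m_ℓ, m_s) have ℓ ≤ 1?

32

Count contributing orbitals for each principal shell:
n=2 → 4; n=3 → 4; n=4 → 4; n=5 → 4.
Orbitals: 4 + 4 + 4 + 4 = 16. Including both spin states (m_s = ±1/2) gives 2 × 16 = 32 states.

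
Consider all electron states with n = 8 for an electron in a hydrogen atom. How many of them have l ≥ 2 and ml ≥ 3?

30

The n = 8 shell has l = 0 through 7; check each.
The (l, ml) pairs meeting l ≥ 2 and ml ≥ 3 give: l=3 → 1; l=4 → 2; l=5 → 3; l=6 → 4; l=7 → 5.
Orbitals: 1 + 2 + 3 + 4 + 5 = 15. Each orbital carries two spin states, so 15 × 2 = 30 states.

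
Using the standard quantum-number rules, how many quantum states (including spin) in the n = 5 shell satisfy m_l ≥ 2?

Contributions: l=2 → 1; l=3 → 2; l=4 → 3.
Orbitals: 1 + 2 + 3 = 6. Each orbital carries two spin states, so 6 × 2 = 12 states.

12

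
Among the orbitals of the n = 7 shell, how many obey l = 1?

3

Contributions: l=1 → 3.
Total orbitals: 3.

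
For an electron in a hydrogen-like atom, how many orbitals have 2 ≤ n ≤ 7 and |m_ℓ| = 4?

Go shell by shell, enumerating (ℓ, m_ℓ) with |m_ℓ| = 4:
n=5 → 2; n=6 → 4; n=7 → 6.
Total orbitals: 2 + 4 + 6 = 12.

12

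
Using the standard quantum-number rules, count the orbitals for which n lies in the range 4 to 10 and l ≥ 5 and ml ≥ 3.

Work shell by shell — for each n, count the (l, ml) pairs that satisfy l ≥ 5 and ml ≥ 3:
n=6 → 3; n=7 → 7; n=8 → 12; n=9 → 18; n=10 → 25.
Total orbitals: 3 + 7 + 12 + 18 + 25 = 65.

65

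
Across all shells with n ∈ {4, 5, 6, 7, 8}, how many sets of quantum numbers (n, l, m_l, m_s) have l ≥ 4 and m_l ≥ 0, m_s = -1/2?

60

For each n in the range, tally the orbitals obeying l ≥ 4 and m_l ≥ 0:
n=5 → 5; n=6 → 11; n=7 → 18; n=8 → 26.
Orbitals: 5 + 11 + 18 + 26 = 60. With m_s fixed to -1/2 there is one state per orbital, so 60 states.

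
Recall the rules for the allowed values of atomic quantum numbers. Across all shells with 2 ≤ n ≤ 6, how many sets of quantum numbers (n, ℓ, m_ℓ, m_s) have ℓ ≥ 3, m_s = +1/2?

Work shell by shell — for each n, count the (ℓ, m_ℓ) pairs that satisfy ℓ ≥ 3:
n=4 → 7; n=5 → 16; n=6 → 27.
Orbitals: 7 + 16 + 27 = 50. With m_s fixed to +1/2 there is one state per orbital, so 50 states.

50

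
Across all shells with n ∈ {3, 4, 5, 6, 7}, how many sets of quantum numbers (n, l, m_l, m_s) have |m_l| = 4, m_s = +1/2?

12

Go shell by shell, enumerating (l, m_l) with |m_l| = 4:
n=5 → 2; n=6 → 4; n=7 → 6.
Orbitals: 2 + 4 + 6 = 12. With m_s fixed to +1/2 there is one state per orbital, so 12 states.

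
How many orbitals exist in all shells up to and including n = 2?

5

Total orbitals = 1² + 2² = 5.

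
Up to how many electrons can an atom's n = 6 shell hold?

A shell holds 2n² electrons: 2 × 6² = 2 × 36 = 72.

72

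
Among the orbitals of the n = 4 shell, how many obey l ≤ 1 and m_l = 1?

1

Per l-value: l=1 → 1.
Total orbitals: 1.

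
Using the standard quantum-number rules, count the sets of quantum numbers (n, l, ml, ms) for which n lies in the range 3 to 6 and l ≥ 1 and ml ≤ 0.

96

Count contributing orbitals for each principal shell:
n=3 → 5; n=4 → 9; n=5 → 14; n=6 → 20.
Orbitals: 5 + 9 + 14 + 20 = 48. Including both spin states (ms = ±1/2) gives 2 × 48 = 96 states.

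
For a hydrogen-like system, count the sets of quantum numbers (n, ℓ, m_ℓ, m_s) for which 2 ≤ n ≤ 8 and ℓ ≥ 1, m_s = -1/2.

Treat each shell separately and count matching orbitals:
n=2 → 3; n=3 → 8; n=4 → 15; n=5 → 24; n=6 → 35; n=7 → 48; n=8 → 63.
Orbitals: 3 + 8 + 15 + 24 + 35 + 48 + 63 = 196. With m_s fixed to -1/2 there is one state per orbital, so 196 states.

196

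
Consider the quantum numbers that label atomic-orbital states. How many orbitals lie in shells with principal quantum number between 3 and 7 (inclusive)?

135

Shell n has n² orbitals: 3²=9 + 4²=16 + 5²=25 + 6²=36 + 7²=49 = 135 orbitals.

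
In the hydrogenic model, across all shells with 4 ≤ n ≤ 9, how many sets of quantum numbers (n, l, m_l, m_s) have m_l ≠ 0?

464

Work shell by shell — for each n, count the (l, m_l) pairs that satisfy m_l ≠ 0:
n=4 → 12; n=5 → 20; n=6 → 30; n=7 → 42; n=8 → 56; n=9 → 72.
Orbitals: 12 + 20 + 30 + 42 + 56 + 72 = 232. Including both spin states (m_s = ±1/2) gives 2 × 232 = 464 states.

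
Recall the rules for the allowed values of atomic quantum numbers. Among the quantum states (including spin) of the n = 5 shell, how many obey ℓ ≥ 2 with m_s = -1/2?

The n = 5 shell has ℓ = 0 through 4; check each.
The (ℓ, m_ℓ) pairs meeting ℓ ≥ 2 give: ℓ=2 → 5; ℓ=3 → 7; ℓ=4 → 9.
Orbitals: 5 + 7 + 9 = 21. With m_s fixed to a single value there is one state per orbital, giving 21 states.

21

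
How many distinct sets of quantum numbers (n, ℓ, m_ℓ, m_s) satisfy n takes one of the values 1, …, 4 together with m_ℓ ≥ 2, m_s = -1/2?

Work shell by shell — for each n, count the (ℓ, m_ℓ) pairs that satisfy m_ℓ ≥ 2:
n=3 → 1; n=4 → 3.
Orbitals: 1 + 3 = 4. With m_s fixed to -1/2 there is one state per orbital, so 4 states.

4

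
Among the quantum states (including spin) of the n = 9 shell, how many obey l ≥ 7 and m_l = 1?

For n = 9, l ranges over 0 … 8.
Contributions: l=7 → 1; l=8 → 1.
Orbitals: 1 + 1 = 2. Each orbital carries two spin states, so 2 × 2 = 4 states.

4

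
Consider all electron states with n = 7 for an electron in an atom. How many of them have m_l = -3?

The (l, m_l) pairs meeting m_l = -3 give: l=3 → 1; l=4 → 1; l=5 → 1; l=6 → 1.
Orbitals: 1 + 1 + 1 + 1 = 4. Each orbital carries two spin states, so 4 × 2 = 8 states.

8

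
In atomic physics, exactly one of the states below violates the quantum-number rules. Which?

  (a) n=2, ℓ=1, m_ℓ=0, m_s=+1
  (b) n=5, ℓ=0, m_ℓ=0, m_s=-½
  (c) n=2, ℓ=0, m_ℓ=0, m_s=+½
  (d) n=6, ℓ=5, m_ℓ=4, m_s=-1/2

(a)

(a) has m_s = +1, but an electron's spin must be ±1/2.
The remaining sets (b), (c), (d) satisfy all four rules.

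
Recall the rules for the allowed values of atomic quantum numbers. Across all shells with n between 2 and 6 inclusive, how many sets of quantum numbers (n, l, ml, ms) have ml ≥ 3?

20

For each n in the range, tally the orbitals obeying ml ≥ 3:
n=4 → 1; n=5 → 3; n=6 → 6.
Orbitals: 1 + 3 + 6 = 10. Including both spin states (ms = ±1/2) gives 2 × 10 = 20 states.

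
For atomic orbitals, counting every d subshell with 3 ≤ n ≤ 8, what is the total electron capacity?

60

A d subshell (l = 2) exists for every n ≥ 3, so shells n = 3, 4, 5, 6, 7, 8 each contribute one — 6 subshells.
Since each d subshell holds 2(2·2+1) = 10 electrons, the total is 6 × 10 = 60.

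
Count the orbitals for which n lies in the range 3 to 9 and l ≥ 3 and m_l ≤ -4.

Count contributing orbitals for each principal shell:
n=5 → 1; n=6 → 3; n=7 → 6; n=8 → 10; n=9 → 15.
Total orbitals: 1 + 3 + 6 + 10 + 15 = 35.

35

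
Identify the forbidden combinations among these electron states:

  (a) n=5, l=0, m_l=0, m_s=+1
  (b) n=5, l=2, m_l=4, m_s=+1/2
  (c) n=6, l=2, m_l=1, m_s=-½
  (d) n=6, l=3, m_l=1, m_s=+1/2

(a) and (b)

(a) has m_s = +1, but an electron's spin must be ±1/2.
(b) has |m_l| = 4 > l = 2, violating −l ≤ m_l ≤ l.
The remaining sets (c), (d) satisfy all four rules.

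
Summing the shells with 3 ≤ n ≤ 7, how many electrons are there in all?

270

Shell n has n² orbitals: 3²=9 + 4²=16 + 5²=25 + 6²=36 + 7²=49 = 135 orbitals.
Two spin states per orbital: 2 × 135 = 270 electrons.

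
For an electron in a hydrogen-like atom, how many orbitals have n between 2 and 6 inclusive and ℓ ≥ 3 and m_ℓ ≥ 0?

28

Per-shell orbital counts meeting the constraint:
n=4 → 4; n=5 → 9; n=6 → 15.
Total orbitals: 4 + 9 + 15 = 28.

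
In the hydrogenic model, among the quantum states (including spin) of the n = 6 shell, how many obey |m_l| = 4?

Go through l = 0, …, 5 (the values permitted for n = 6).
Orbitals with |m_l| = 4, by l: l=4 → 2; l=5 → 2.
Orbitals: 2 + 2 = 4. Each orbital carries two spin states, so 4 × 2 = 8 states.

8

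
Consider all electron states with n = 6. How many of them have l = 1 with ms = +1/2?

3

The (l, ml) pairs meeting l = 1 give: l=1 → 3.
Orbitals: 3. With ms fixed to a single value there is one state per orbital, giving 3 states.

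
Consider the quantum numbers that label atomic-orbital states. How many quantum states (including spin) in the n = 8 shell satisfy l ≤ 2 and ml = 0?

For n = 8, l ranges over 0 … 7.
The (l, ml) pairs meeting l ≤ 2 and ml = 0 give: l=0 → 1; l=1 → 1; l=2 → 1.
Orbitals: 1 + 1 + 1 = 3. Each orbital carries two spin states, so 3 × 2 = 6 states.

6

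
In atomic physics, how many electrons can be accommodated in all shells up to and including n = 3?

28

Total orbitals = 1² + 2² + 3² = 14. Doubling for spin gives 28 electrons.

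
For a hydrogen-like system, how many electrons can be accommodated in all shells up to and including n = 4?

Total orbitals = 1² + 2² + 3² + 4² = 30. Doubling for spin gives 60 electrons.

60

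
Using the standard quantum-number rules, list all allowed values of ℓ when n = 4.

ℓ is an integer with 0 ≤ ℓ ≤ n−1, so for n = 4: ℓ = 0, 1, 2, 3.

0, 1, 2, 3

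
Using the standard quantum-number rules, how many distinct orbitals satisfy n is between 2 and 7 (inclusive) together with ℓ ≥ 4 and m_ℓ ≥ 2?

For each n in the range, tally the orbitals obeying ℓ ≥ 4 and m_ℓ ≥ 2:
n=5 → 3; n=6 → 7; n=7 → 12.
Total orbitals: 3 + 7 + 12 = 22.

22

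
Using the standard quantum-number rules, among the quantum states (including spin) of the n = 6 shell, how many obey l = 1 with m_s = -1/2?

For n = 6, l ranges over 0 … 5.
Orbitals with l = 1, by l: l=1 → 3.
Orbitals: 3. With m_s fixed to a single value there is one state per orbital, giving 3 states.

3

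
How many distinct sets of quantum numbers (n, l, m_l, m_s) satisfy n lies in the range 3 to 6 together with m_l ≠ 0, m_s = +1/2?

68

For each n in the range, tally the orbitals obeying m_l ≠ 0:
n=3 → 6; n=4 → 12; n=5 → 20; n=6 → 30.
Orbitals: 6 + 12 + 20 + 30 = 68. With m_s fixed to +1/2 there is one state per orbital, so 68 states.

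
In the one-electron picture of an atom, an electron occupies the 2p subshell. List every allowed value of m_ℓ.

The 2p subshell has ℓ = 1, and m_ℓ takes every integer from −ℓ to +ℓ. With ℓ = 1 that gives the 3 values -1, 0, 1.

-1, 0, 1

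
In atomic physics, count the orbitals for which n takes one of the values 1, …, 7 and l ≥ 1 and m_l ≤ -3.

20

Count contributing orbitals for each principal shell:
n=4 → 1; n=5 → 3; n=6 → 6; n=7 → 10.
Total orbitals: 1 + 3 + 6 + 10 = 20.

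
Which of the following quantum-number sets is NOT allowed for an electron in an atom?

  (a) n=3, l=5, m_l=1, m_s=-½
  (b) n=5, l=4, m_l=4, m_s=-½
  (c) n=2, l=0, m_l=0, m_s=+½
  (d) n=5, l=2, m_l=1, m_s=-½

(a) has l = 5 ≥ n = 3, violating 0 ≤ l ≤ n−1.
The remaining sets (b), (c), (d) satisfy all four rules.

(a)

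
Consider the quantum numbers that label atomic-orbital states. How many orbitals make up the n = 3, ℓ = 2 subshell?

5

A subshell has 2ℓ+1 orbitals; with ℓ = 2, that's 5.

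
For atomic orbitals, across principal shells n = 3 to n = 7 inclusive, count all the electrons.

Shell n has n² orbitals: 3²=9 + 4²=16 + 5²=25 + 6²=36 + 7²=49 = 135 orbitals.
Two spin states per orbital: 2 × 135 = 270 electrons.

270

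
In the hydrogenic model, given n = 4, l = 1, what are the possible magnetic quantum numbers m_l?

-1, 0, 1

m_l takes every integer from −l to +l. With l = 1 that gives the 3 values -1, 0, 1.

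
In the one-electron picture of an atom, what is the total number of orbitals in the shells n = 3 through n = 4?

25

Shell n has n² orbitals: 3²=9 + 4²=16 = 25 orbitals.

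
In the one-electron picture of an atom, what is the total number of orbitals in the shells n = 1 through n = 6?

Shell n has n² orbitals: 1²=1 + 2²=4 + 3²=9 + 4²=16 + 5²=25 + 6²=36 = 91 orbitals.

91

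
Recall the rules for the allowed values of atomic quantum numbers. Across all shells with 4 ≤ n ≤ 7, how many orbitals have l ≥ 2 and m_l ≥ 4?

10

For each n in the range, tally the orbitals obeying l ≥ 2 and m_l ≥ 4:
n=5 → 1; n=6 → 3; n=7 → 6.
Total orbitals: 1 + 3 + 6 = 10.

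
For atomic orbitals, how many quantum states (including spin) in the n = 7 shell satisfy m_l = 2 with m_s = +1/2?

5

The n = 7 shell has l = 0 through 6; check each.
Orbitals with m_l = 2, by l: l=2 → 1; l=3 → 1; l=4 → 1; l=5 → 1; l=6 → 1.
Orbitals: 1 + 1 + 1 + 1 + 1 = 5. With m_s fixed to a single value there is one state per orbital, giving 5 states.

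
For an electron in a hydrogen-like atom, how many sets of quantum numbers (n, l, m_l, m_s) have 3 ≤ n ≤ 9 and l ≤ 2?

126

Count contributing orbitals for each principal shell:
n=3 → 9; n=4 → 9; n=5 → 9; n=6 → 9; n=7 → 9; n=8 → 9; n=9 → 9.
Orbitals: 9 + 9 + 9 + 9 + 9 + 9 + 9 = 63. Including both spin states (m_s = ±1/2) gives 2 × 63 = 126 states.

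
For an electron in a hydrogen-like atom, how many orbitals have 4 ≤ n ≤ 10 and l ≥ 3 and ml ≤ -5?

Go shell by shell, enumerating (l, ml) with l ≥ 3 and ml ≤ -5:
n=6 → 1; n=7 → 3; n=8 → 6; n=9 → 10; n=10 → 15.
Total orbitals: 1 + 3 + 6 + 10 + 15 = 35.

35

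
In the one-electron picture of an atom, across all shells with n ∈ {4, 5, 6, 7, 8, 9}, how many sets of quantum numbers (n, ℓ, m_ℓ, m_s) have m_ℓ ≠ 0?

464

Work shell by shell — for each n, count the (ℓ, m_ℓ) pairs that satisfy m_ℓ ≠ 0:
n=4 → 12; n=5 → 20; n=6 → 30; n=7 → 42; n=8 → 56; n=9 → 72.
Orbitals: 12 + 20 + 30 + 42 + 56 + 72 = 232. Including both spin states (m_s = ±1/2) gives 2 × 232 = 464 states.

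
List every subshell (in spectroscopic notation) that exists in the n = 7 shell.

7s, 7p, 7d, 7f, 7g, 7h, 7i

For n = 7, l runs from 0 to 6. In spectroscopic notation l = 0,1,2,… ↔ s,p,d,f,g,h,i, so the subshells are 7s, 7p, 7d, 7f, 7g, 7h, 7i.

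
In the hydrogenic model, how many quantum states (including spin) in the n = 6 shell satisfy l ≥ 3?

With n = 6 the allowed l are 0, 1, …, 5.
Orbitals with l ≥ 3, by l: l=3 → 7; l=4 → 9; l=5 → 11.
Orbitals: 7 + 9 + 11 = 27. Each orbital carries two spin states, so 27 × 2 = 54 states.

54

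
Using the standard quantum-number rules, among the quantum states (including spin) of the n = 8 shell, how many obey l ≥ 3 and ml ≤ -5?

12

Go through l = 0, …, 7 (the values permitted for n = 8).
The (l, ml) pairs meeting l ≥ 3 and ml ≤ -5 give: l=5 → 1; l=6 → 2; l=7 → 3.
Orbitals: 1 + 2 + 3 = 6. Each orbital carries two spin states, so 6 × 2 = 12 states.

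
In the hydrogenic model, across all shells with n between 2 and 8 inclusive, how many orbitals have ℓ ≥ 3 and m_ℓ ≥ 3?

35

Count contributing orbitals for each principal shell:
n=4 → 1; n=5 → 3; n=6 → 6; n=7 → 10; n=8 → 15.
Total orbitals: 1 + 3 + 6 + 10 + 15 = 35.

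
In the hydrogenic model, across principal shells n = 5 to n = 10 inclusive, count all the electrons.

710

Shell n has n² orbitals: 5²=25 + 6²=36 + 7²=49 + 8²=64 + 9²=81 + 10²=100 = 355 orbitals.
Two spin states per orbital: 2 × 355 = 710 electrons.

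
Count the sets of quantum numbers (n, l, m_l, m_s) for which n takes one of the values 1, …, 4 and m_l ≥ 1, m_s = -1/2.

Go shell by shell, enumerating (l, m_l) with m_l ≥ 1:
n=2 → 1; n=3 → 3; n=4 → 6.
Orbitals: 1 + 3 + 6 = 10. With m_s fixed to -1/2 there is one state per orbital, so 10 states.

10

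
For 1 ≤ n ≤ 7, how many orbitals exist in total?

Total orbitals = 1² + 2² + 3² + 4² + 5² + 6² + 7² = 140.

140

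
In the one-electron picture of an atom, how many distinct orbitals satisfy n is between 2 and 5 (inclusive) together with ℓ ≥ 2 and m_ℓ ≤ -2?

10

Go shell by shell, enumerating (ℓ, m_ℓ) with ℓ ≥ 2 and m_ℓ ≤ -2:
n=3 → 1; n=4 → 3; n=5 → 6.
Total orbitals: 1 + 3 + 6 = 10.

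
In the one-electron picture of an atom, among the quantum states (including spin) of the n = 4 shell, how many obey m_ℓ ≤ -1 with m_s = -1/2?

Orbitals with m_ℓ ≤ -1, by ℓ: ℓ=1 → 1; ℓ=2 → 2; ℓ=3 → 3.
Orbitals: 1 + 2 + 3 = 6. With m_s fixed to a single value there is one state per orbital, giving 6 states.

6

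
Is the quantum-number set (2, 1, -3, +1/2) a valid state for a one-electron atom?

The magnetic quantum number must satisfy −ℓ ≤ m_ℓ ≤ ℓ. With ℓ = 1, m_ℓ can only be -1, 0, 1, so m_ℓ = -3 is forbidden.

Not allowed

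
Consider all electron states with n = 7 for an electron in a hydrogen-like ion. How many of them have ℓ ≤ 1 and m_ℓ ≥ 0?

Go through ℓ = 0, …, 6 (the values permitted for n = 7).
Contributions: ℓ=0 → 1; ℓ=1 → 2.
Orbitals: 1 + 2 = 3. Each orbital carries two spin states, so 3 × 2 = 6 states.

6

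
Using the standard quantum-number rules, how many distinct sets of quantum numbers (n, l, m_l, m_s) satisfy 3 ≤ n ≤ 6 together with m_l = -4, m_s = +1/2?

Count contributing orbitals for each principal shell:
n=5 → 1; n=6 → 2.
Orbitals: 1 + 2 = 3. With m_s fixed to +1/2 there is one state per orbital, so 3 states.

3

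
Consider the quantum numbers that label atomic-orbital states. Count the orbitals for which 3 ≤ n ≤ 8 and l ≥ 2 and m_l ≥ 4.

20

Treat each shell separately and count matching orbitals:
n=5 → 1; n=6 → 3; n=7 → 6; n=8 → 10.
Total orbitals: 1 + 3 + 6 + 10 = 20.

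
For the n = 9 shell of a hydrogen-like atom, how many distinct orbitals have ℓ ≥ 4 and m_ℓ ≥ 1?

30

The n = 9 shell has ℓ = 0 through 8; check each.
Per ℓ-value: ℓ=4 → 4; ℓ=5 → 5; ℓ=6 → 6; ℓ=7 → 7; ℓ=8 → 8.
Total orbitals: 4 + 5 + 6 + 7 + 8 = 30.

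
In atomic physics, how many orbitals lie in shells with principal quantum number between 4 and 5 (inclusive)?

41

Shell n has n² orbitals: 4²=16 + 5²=25 = 41 orbitals.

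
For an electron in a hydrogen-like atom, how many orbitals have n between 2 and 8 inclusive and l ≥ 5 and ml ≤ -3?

Work shell by shell — for each n, count the (l, ml) pairs that satisfy l ≥ 5 and ml ≤ -3:
n=6 → 3; n=7 → 7; n=8 → 12.
Total orbitals: 3 + 7 + 12 = 22.

22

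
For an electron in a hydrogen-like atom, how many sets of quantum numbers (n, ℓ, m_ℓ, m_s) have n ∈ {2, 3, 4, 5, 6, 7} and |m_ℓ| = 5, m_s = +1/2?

6

Treat each shell separately and count matching orbitals:
n=6 → 2; n=7 → 4.
Orbitals: 2 + 4 = 6. With m_s fixed to +1/2 there is one state per orbital, so 6 states.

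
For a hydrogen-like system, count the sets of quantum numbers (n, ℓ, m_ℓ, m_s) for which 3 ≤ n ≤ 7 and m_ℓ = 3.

Treat each shell separately and count matching orbitals:
n=4 → 1; n=5 → 2; n=6 → 3; n=7 → 4.
Orbitals: 1 + 2 + 3 + 4 = 10. Including both spin states (m_s = ±1/2) gives 2 × 10 = 20 states.

20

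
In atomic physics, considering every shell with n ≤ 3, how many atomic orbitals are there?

14

Total orbitals = 1² + 2² + 3² = 14.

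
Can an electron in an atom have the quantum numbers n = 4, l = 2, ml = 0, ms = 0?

The spin quantum number for an electron can only be ms = +1/2 or −1/2; ms = 0 is not one of those.

Invalid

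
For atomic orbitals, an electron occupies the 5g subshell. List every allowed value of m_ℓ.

-4, -3, -2, -1, 0, 1, 2, 3, 4

The 5g subshell has ℓ = 4, and m_ℓ takes every integer from −ℓ to +ℓ. With ℓ = 4 that gives the 9 values -4, -3, -2, -1, 0, 1, 2, 3, 4.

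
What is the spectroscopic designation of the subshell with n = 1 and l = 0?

1s

l = 0 corresponds to the letter 's', so the subshell is 1s.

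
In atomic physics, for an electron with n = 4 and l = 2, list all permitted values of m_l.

-2, -1, 0, 1, 2

m_l takes every integer from −l to +l. With l = 2 that gives the 5 values -2, -1, 0, 1, 2.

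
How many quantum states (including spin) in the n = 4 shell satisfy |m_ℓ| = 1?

12

The n = 4 shell has ℓ = 0 through 3; check each.
The (ℓ, m_ℓ) pairs meeting |m_ℓ| = 1 give: ℓ=1 → 2; ℓ=2 → 2; ℓ=3 → 2.
Orbitals: 2 + 2 + 2 = 6. Each orbital carries two spin states, so 6 × 2 = 12 states.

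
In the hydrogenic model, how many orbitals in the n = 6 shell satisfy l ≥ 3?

27

The (l, ml) pairs meeting l ≥ 3 give: l=3 → 7; l=4 → 9; l=5 → 11.
Total orbitals: 7 + 9 + 11 = 27.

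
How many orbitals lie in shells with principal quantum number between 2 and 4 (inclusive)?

Shell n has n² orbitals: 2²=4 + 3²=9 + 4²=16 = 29 orbitals.

29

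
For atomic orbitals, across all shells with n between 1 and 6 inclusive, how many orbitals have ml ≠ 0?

For each n in the range, tally the orbitals obeying ml ≠ 0:
n=2 → 2; n=3 → 6; n=4 → 12; n=5 → 20; n=6 → 30.
Total orbitals: 2 + 6 + 12 + 20 + 30 = 70.

70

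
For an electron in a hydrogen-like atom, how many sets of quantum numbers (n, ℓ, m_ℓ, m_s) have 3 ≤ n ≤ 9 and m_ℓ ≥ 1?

238

For each n in the range, tally the orbitals obeying m_ℓ ≥ 1:
n=3 → 3; n=4 → 6; n=5 → 10; n=6 → 15; n=7 → 21; n=8 → 28; n=9 → 36.
Orbitals: 3 + 6 + 10 + 15 + 21 + 28 + 36 = 119. Including both spin states (m_s = ±1/2) gives 2 × 119 = 238 states.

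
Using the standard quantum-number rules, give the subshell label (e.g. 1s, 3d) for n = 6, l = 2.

l = 2 corresponds to the letter 'd', so the subshell is 6d.

6d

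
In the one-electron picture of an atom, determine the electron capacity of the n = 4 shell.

32

A shell holds 2n² electrons: 2 × 4² = 2 × 16 = 32.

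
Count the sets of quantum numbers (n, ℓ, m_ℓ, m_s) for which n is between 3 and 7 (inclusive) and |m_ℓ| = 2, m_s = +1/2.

30

Treat each shell separately and count matching orbitals:
n=3 → 2; n=4 → 4; n=5 → 6; n=6 → 8; n=7 → 10.
Orbitals: 2 + 4 + 6 + 8 + 10 = 30. With m_s fixed to +1/2 there is one state per orbital, so 30 states.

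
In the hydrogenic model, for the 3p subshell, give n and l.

n = 3, l = 1

The leading integer gives n = 3; the letter 'p' means l = 1.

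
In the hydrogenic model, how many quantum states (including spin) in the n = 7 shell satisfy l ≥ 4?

66

For n = 7, l ranges over 0 … 6.
Per l-value: l=4 → 9; l=5 → 11; l=6 → 13.
Orbitals: 9 + 11 + 13 = 33. Each orbital carries two spin states, so 33 × 2 = 66 states.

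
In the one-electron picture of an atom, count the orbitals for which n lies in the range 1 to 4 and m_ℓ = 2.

3

For each n in the range, tally the orbitals obeying m_ℓ = 2:
n=3 → 1; n=4 → 2.
Total orbitals: 1 + 2 = 3.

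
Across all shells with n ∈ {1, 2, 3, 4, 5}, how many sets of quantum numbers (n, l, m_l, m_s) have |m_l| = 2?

24

For each n in the range, tally the orbitals obeying |m_l| = 2:
n=3 → 2; n=4 → 4; n=5 → 6.
Orbitals: 2 + 4 + 6 = 12. Including both spin states (m_s = ±1/2) gives 2 × 12 = 24 states.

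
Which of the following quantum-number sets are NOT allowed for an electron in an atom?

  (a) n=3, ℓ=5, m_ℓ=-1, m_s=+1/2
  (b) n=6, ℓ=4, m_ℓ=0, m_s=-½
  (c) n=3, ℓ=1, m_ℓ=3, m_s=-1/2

(a) has ℓ = 5 ≥ n = 3, violating 0 ≤ ℓ ≤ n−1.
(c) has |m_ℓ| = 3 > ℓ = 1, violating −ℓ ≤ m_ℓ ≤ ℓ.
The remaining set (b) satisfies all four rules.

(a) and (c)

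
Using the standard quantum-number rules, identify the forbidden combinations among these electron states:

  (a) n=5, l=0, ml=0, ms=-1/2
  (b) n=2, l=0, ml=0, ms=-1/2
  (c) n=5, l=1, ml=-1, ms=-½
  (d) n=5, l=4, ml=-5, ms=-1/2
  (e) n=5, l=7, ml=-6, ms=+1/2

(d) and (e)

(d) has |ml| = 5 > l = 4, violating −l ≤ ml ≤ l.
(e) has l = 7 ≥ n = 5, violating 0 ≤ l ≤ n−1.
The remaining sets (a), (b), (c) satisfy all four rules.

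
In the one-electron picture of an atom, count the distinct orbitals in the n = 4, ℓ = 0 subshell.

A subshell has 2ℓ+1 orbitals; with ℓ = 0, that's 1.

1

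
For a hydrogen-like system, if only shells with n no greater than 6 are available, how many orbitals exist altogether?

91

Total orbitals = 1² + 2² + 3² + 4² + 5² + 6² = 91.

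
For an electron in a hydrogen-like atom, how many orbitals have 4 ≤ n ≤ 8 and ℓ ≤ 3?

80

For each n in the range, tally the orbitals obeying ℓ ≤ 3:
n=4 → 16; n=5 → 16; n=6 → 16; n=7 → 16; n=8 → 16.
Total orbitals: 16 + 16 + 16 + 16 + 16 = 80.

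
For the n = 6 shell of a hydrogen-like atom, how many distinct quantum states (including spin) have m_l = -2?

With n = 6 the allowed l are 0, 1, …, 5.
Contributions: l=2 → 1; l=3 → 1; l=4 → 1; l=5 → 1.
Orbitals: 1 + 1 + 1 + 1 = 4. Each orbital carries two spin states, so 4 × 2 = 8 states.

8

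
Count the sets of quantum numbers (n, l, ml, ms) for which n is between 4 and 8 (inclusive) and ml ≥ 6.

8

Per-shell orbital counts meeting the constraint:
n=7 → 1; n=8 → 3.
Orbitals: 1 + 3 = 4. Including both spin states (ms = ±1/2) gives 2 × 4 = 8 states.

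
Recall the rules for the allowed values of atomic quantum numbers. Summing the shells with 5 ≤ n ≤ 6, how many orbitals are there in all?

Shell n has n² orbitals: 5²=25 + 6²=36 = 61 orbitals.

61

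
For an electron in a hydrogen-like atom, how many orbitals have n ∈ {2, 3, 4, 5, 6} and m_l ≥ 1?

For each n in the range, tally the orbitals obeying m_l ≥ 1:
n=2 → 1; n=3 → 3; n=4 → 6; n=5 → 10; n=6 → 15.
Total orbitals: 1 + 3 + 6 + 10 + 15 = 35.

35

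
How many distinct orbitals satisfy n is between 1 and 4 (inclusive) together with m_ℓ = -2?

Per-shell orbital counts meeting the constraint:
n=3 → 1; n=4 → 2.
Total orbitals: 1 + 2 = 3.

3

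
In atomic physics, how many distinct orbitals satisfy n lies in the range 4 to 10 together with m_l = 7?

6

For each n in the range, tally the orbitals obeying m_l = 7:
n=8 → 1; n=9 → 2; n=10 → 3.
Total orbitals: 1 + 2 + 3 = 6.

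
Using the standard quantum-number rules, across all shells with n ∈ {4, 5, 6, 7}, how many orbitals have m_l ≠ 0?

Count contributing orbitals for each principal shell:
n=4 → 12; n=5 → 20; n=6 → 30; n=7 → 42.
Total orbitals: 12 + 20 + 30 + 42 = 104.

104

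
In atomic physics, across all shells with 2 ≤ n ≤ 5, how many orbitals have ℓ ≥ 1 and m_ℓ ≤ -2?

Treat each shell separately and count matching orbitals:
n=3 → 1; n=4 → 3; n=5 → 6.
Total orbitals: 1 + 3 + 6 = 10.

10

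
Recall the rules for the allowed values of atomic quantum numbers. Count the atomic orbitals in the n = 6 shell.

36

The n = 6 shell contains n² = 6² = 36 orbitals.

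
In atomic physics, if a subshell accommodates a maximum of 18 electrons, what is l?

l = 4 (g)

2(2l+1) = 18 ⇒ 2l+1 = 9 ⇒ l = 4.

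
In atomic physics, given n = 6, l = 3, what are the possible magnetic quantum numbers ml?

-3, -2, -1, 0, 1, 2, 3

ml takes every integer from −l to +l. With l = 3 that gives the 7 values -3, -2, -1, 0, 1, 2, 3.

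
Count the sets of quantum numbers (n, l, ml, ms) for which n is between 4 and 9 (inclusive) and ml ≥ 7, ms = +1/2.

Per-shell orbital counts meeting the constraint:
n=8 → 1; n=9 → 3.
Orbitals: 1 + 3 = 4. With ms fixed to +1/2 there is one state per orbital, so 4 states.

4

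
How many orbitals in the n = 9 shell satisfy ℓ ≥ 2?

77

Contributions: ℓ=2 → 5; ℓ=3 → 7; ℓ=4 → 9; ℓ=5 → 11; ℓ=6 → 13; ℓ=7 → 15; ℓ=8 → 17.
Total orbitals: 5 + 7 + 9 + 11 + 13 + 15 + 17 = 77.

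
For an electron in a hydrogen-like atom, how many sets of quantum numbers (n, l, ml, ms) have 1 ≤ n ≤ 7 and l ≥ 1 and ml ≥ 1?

112

Per-shell orbital counts meeting the constraint:
n=2 → 1; n=3 → 3; n=4 → 6; n=5 → 10; n=6 → 15; n=7 → 21.
Orbitals: 1 + 3 + 6 + 10 + 15 + 21 = 56. Including both spin states (ms = ±1/2) gives 2 × 56 = 112 states.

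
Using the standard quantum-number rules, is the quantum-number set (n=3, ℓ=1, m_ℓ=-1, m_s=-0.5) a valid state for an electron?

Yes

n = 3 is a positive integer. ℓ = 1 satisfies 0 ≤ ℓ ≤ n−1 = 2. m_ℓ = -1 lies in the range −ℓ … +ℓ (here −1 … 1). m_s = -1/2 is one of ±1/2.
All four constraints are satisfied.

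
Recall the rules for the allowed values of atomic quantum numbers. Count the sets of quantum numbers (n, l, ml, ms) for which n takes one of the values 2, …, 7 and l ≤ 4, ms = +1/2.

Go shell by shell, enumerating (l, ml) with l ≤ 4:
n=2 → 4; n=3 → 9; n=4 → 16; n=5 → 25; n=6 → 25; n=7 → 25.
Orbitals: 4 + 9 + 16 + 25 + 25 + 25 = 104. With ms fixed to +1/2 there is one state per orbital, so 104 states.

104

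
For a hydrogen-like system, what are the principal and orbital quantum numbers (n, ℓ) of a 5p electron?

n = 5, ℓ = 1

The leading integer gives n = 5; the letter 'p' means ℓ = 1.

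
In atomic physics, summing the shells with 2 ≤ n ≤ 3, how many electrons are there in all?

26

Shell n has n² orbitals: 2²=4 + 3²=9 = 13 orbitals.
Two spin states per orbital: 2 × 13 = 26 electrons.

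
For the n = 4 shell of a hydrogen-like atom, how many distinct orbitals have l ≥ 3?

7

Go through l = 0, …, 3 (the values permitted for n = 4).
The (l, m_l) pairs meeting l ≥ 3 give: l=3 → 7.
Total orbitals: 7.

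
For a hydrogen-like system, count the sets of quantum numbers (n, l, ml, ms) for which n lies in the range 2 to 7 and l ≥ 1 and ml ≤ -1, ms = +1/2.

56

Per-shell orbital counts meeting the constraint:
n=2 → 1; n=3 → 3; n=4 → 6; n=5 → 10; n=6 → 15; n=7 → 21.
Orbitals: 1 + 3 + 6 + 10 + 15 + 21 = 56. With ms fixed to +1/2 there is one state per orbital, so 56 states.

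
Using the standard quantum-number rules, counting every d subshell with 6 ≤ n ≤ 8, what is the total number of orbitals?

A d subshell (l = 2) exists for every n ≥ 3, so shells n = 6, 7, 8 each contribute one — 3 subshells.
Since each d subshell has 2·2+1 = 5 orbitals, the total is 3 × 5 = 15.

15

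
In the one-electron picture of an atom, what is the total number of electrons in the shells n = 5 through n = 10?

Shell n has n² orbitals: 5²=25 + 6²=36 + 7²=49 + 8²=64 + 9²=81 + 10²=100 = 355 orbitals.
Two spin states per orbital: 2 × 355 = 710 electrons.

710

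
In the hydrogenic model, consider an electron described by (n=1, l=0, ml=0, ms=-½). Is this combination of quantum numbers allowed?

Yes

n = 1 is a positive integer. l = 0 satisfies 0 ≤ l ≤ n−1 = 0. ml = 0 lies in the range −l … +l (here 0). ms = -1/2 is one of ±1/2.
All four constraints are satisfied.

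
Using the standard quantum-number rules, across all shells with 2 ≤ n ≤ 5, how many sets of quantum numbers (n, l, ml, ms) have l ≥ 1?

For each n in the range, tally the orbitals obeying l ≥ 1:
n=2 → 3; n=3 → 8; n=4 → 15; n=5 → 24.
Orbitals: 3 + 8 + 15 + 24 = 50. Including both spin states (ms = ±1/2) gives 2 × 50 = 100 states.

100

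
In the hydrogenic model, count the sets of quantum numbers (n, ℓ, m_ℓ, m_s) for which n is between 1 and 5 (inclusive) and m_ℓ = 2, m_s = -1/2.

Treat each shell separately and count matching orbitals:
n=3 → 1; n=4 → 2; n=5 → 3.
Orbitals: 1 + 2 + 3 = 6. With m_s fixed to -1/2 there is one state per orbital, so 6 states.

6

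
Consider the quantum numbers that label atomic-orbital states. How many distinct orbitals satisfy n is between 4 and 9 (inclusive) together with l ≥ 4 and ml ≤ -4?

For each n in the range, tally the orbitals obeying l ≥ 4 and ml ≤ -4:
n=5 → 1; n=6 → 3; n=7 → 6; n=8 → 10; n=9 → 15.
Total orbitals: 1 + 3 + 6 + 10 + 15 = 35.

35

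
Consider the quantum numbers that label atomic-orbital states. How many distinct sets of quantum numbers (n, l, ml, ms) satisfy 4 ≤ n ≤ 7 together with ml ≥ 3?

40

Per-shell orbital counts meeting the constraint:
n=4 → 1; n=5 → 3; n=6 → 6; n=7 → 10.
Orbitals: 1 + 3 + 6 + 10 = 20. Including both spin states (ms = ±1/2) gives 2 × 20 = 40 states.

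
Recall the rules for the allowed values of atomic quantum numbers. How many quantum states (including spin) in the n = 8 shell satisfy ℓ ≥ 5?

Go through ℓ = 0, …, 7 (the values permitted for n = 8).
Per ℓ-value: ℓ=5 → 11; ℓ=6 → 13; ℓ=7 → 15.
Orbitals: 11 + 13 + 15 = 39. Each orbital carries two spin states, so 39 × 2 = 78 states.

78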